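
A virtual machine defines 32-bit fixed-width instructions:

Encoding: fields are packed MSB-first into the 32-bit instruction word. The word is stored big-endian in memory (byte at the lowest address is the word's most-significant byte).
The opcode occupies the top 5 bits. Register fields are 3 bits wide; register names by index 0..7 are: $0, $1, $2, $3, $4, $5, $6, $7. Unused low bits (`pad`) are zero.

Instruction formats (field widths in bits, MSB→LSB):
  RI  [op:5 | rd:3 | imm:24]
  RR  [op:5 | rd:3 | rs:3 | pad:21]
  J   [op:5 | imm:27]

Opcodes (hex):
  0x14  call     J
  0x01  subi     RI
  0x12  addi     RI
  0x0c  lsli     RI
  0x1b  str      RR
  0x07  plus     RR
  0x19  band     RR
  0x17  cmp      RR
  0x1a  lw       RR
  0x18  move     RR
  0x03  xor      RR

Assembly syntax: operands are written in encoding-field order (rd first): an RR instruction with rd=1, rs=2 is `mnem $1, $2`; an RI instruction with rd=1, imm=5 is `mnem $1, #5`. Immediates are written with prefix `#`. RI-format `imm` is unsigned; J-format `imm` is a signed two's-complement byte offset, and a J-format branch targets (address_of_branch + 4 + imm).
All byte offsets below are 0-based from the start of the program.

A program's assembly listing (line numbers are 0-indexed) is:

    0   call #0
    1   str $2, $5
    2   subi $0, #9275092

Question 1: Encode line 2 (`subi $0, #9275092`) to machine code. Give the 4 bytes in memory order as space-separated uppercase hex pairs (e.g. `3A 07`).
line 2 (subi): pack op=0x1:5|rd=0:3|imm=9275092:24 = 0x088d86d4; big→ 08 8d 86 d4

08 8D 86 D4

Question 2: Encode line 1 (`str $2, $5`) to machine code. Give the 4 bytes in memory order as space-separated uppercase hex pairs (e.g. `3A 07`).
L1: str op=0x1b:5|rd=2:3|rs=5:3|pad=0:21 ⇒ 0xdaa00000 ⇒ big da a0 00 00

DA A0 00 00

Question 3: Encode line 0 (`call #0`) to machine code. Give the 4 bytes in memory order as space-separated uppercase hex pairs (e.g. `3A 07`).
line 0 (call): pack op=0x14:5|imm=0:27 = 0xa0000000; big→ a0 00 00 00

A0 00 00 00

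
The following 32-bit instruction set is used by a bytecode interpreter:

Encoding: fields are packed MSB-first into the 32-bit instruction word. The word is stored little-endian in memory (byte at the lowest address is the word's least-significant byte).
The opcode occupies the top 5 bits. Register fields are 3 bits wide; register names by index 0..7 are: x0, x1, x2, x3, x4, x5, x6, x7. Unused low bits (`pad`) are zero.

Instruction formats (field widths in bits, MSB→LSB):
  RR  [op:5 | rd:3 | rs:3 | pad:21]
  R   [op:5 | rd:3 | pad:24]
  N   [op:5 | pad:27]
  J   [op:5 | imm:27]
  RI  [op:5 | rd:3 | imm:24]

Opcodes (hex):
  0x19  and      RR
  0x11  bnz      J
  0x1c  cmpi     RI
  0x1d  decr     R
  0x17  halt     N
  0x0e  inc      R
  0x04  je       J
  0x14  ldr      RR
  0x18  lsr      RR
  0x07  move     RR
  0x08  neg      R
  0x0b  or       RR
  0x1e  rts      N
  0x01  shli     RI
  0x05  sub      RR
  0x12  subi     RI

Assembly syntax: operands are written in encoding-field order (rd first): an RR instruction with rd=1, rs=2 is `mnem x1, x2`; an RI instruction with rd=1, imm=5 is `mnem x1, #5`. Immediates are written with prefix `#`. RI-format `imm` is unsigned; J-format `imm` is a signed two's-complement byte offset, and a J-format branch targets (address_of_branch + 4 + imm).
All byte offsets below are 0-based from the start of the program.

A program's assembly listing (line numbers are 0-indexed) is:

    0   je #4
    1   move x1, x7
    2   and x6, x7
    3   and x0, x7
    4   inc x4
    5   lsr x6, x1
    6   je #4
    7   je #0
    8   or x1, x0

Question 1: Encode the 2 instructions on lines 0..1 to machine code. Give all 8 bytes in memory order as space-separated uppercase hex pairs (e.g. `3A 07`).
L0: je op=0x4:5|imm=4:27 ⇒ 0x20000004 ⇒ little 04 00 00 20
L1: move op=0x7:5|rd=1:3|rs=7:3|pad=0:21 ⇒ 0x39e00000 ⇒ little 00 00 e0 39

04 00 00 20 00 00 E0 39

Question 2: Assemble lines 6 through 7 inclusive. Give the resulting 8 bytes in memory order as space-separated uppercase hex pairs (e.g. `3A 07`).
04 00 00 20 00 00 00 20

line 6 (je): pack op=0x4:5|imm=4:27 = 0x20000004; little→ 04 00 00 20
line 7 (je): pack op=0x4:5|imm=0:27 = 0x20000000; little→ 00 00 00 20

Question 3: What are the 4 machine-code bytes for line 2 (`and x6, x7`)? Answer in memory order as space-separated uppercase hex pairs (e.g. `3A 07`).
00 00 E0 CE

line 2 (and): pack op=0x19:5|rd=6:3|rs=7:3|pad=0:21 = 0xcee00000; little→ 00 00 e0 ce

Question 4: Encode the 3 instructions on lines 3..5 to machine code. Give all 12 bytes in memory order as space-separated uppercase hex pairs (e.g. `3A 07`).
00 00 E0 C8 00 00 00 74 00 00 20 C6

3. and fields op=0x19:5|rd=0:3|rs=7:3|pad=0:21 → word c8e00000h → 00 00 e0 c8
4. inc fields op=0xe:5|rd=4:3|pad=0:24 → word 74000000h → 00 00 00 74
5. lsr fields op=0x18:5|rd=6:3|rs=1:3|pad=0:21 → word c6200000h → 00 00 20 c6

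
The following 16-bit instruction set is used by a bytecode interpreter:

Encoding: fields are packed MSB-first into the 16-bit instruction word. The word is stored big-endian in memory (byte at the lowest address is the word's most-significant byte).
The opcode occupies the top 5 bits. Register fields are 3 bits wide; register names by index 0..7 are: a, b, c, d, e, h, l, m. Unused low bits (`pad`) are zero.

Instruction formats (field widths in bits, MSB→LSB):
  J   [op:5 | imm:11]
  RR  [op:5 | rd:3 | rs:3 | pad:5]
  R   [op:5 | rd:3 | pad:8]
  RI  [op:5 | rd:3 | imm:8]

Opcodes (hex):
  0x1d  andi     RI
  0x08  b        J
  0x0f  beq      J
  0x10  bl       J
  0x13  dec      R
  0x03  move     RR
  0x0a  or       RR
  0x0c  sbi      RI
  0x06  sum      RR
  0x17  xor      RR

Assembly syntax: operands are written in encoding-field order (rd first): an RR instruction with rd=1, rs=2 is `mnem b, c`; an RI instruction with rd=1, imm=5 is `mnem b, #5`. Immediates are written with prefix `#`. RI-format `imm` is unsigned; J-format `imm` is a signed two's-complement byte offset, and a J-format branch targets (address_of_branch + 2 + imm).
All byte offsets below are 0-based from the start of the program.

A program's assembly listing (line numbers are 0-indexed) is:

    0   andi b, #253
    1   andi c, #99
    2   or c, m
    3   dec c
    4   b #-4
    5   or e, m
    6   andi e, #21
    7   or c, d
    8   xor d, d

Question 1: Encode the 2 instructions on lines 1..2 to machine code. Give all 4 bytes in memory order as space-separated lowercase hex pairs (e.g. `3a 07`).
1. andi fields op=0x1d:5|rd=2:3|imm=99:8 → word ea63h → ea 63
2. or fields op=0xa:5|rd=2:3|rs=7:3|pad=0:5 → word 52e0h → 52 e0

ea 63 52 e0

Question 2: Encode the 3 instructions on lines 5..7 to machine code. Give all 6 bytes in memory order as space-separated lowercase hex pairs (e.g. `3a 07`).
line 5 (or): pack op=0xa:5|rd=4:3|rs=7:3|pad=0:5 = 0x54e0; big→ 54 e0
line 6 (andi): pack op=0x1d:5|rd=4:3|imm=21:8 = 0xec15; big→ ec 15
line 7 (or): pack op=0xa:5|rd=2:3|rs=3:3|pad=0:5 = 0x5260; big→ 52 60

54 e0 ec 15 52 60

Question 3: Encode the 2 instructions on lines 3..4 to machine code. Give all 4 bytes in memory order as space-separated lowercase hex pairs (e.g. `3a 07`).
L3: dec op=0x13:5|rd=2:3|pad=0:8 ⇒ 0x9a00 ⇒ big 9a 00
L4: b op=0x8:5|imm=-4:11 ⇒ 0x47fc ⇒ big 47 fc

9a 00 47 fc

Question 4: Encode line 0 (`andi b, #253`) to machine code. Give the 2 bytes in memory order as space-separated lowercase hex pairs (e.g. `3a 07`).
e9 fd

line 0 (andi): pack op=0x1d:5|rd=1:3|imm=253:8 = 0xe9fd; big→ e9 fd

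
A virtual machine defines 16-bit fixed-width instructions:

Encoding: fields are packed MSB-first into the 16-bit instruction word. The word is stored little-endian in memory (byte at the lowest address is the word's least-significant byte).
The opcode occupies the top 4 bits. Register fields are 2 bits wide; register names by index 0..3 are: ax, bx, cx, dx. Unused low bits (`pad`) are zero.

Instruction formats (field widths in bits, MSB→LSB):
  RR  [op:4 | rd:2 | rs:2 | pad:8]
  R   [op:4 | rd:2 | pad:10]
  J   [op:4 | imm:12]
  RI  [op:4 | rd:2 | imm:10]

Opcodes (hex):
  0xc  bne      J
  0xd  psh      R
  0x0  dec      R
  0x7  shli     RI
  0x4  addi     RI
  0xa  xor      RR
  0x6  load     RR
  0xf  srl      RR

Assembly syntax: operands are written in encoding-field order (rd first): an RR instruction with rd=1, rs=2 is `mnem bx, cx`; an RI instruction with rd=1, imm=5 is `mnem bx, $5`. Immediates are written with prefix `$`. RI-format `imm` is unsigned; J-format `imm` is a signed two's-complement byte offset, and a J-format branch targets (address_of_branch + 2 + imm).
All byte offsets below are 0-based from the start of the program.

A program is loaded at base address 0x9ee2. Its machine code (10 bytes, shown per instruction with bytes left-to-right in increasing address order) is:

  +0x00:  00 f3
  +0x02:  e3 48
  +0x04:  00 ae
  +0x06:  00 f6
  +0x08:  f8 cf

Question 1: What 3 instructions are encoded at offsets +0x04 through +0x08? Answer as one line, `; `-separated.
+0x04: 00 ae ⇒ word 0xae00 (little)
  opcode bits[15:12]=0xa: xor/RR
  rd: (w>>10)&0x3=0x3 → dx
  rs: (w>>8)&0x3=0x2 → cx
+0x06: 00 f6 ⇒ word 0xf600 (little)
  opcode bits[15:12]=0xf: srl/RR
  rd: (w>>10)&0x3=0x1 → bx
  rs: (w>>8)&0x3=0x2 → cx
+0x08: f8 cf ⇒ word 0xcff8 (little)
  opcode bits[15:12]=0xc: bne/J
  imm: (w>>0)&0xfff=0xff8 (s12→-8) → $-8

xor dx, cx; srl bx, cx; bne $-8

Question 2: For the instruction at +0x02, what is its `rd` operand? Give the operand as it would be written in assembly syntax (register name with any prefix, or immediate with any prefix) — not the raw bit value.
cx

@+02  little-endian(e3 48) = 0x48e3
  op=0x48e3>>12=0x4 ⇒ addi (RI)
  rd: (w>>10)&0x3=0x2 → cx
  imm: (w>>0)&0x3ff=0xe3 → $227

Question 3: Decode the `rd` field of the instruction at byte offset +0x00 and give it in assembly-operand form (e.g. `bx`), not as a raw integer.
@+00  little-endian(00 f3) = 0xf300
  opcode bits[15:12]=0xf: srl/RR
  [11:10] rd=0 = ax
  [9:8] rs=3 = dx

ax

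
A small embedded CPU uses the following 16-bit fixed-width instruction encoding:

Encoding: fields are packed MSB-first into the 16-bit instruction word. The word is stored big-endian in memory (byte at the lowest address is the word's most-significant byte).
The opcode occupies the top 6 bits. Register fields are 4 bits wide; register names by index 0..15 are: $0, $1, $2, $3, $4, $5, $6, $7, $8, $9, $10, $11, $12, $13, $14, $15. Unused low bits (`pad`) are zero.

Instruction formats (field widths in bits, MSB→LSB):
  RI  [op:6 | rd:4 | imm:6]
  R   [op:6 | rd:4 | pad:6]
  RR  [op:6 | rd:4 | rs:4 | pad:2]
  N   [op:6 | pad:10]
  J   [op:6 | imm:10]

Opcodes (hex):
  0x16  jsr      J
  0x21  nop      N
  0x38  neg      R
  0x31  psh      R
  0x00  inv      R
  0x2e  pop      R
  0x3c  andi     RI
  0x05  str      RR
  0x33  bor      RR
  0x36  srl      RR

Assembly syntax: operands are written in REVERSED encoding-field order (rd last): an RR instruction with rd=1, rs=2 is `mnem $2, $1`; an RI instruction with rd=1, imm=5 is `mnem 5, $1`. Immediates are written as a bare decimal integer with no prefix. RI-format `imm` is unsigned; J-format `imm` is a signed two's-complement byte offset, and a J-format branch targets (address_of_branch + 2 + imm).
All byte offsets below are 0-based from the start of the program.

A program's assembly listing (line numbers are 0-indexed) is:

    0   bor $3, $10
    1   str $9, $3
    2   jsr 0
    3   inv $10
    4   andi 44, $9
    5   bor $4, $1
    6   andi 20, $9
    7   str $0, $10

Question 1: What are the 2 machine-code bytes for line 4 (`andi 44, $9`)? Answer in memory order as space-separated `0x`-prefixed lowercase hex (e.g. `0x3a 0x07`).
L4: andi op=0x3c:6|rd=9:4|imm=44:6 ⇒ 0xf26c ⇒ big f2 6c

0xf2 0x6c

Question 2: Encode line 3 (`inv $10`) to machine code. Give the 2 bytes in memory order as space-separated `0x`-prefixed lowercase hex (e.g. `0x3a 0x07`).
L3: inv op=0x0:6|rd=10:4|pad=0:6 ⇒ 0x0280 ⇒ big 02 80

0x02 0x80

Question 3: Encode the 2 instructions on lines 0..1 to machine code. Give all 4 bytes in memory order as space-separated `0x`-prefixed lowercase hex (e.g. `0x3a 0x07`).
0xce 0x8c 0x14 0xe4

0. bor fields op=0x33:6|rd=10:4|rs=3:4|pad=0:2 → word ce8ch → ce 8c
1. str fields op=0x5:6|rd=3:4|rs=9:4|pad=0:2 → word 14e4h → 14 e4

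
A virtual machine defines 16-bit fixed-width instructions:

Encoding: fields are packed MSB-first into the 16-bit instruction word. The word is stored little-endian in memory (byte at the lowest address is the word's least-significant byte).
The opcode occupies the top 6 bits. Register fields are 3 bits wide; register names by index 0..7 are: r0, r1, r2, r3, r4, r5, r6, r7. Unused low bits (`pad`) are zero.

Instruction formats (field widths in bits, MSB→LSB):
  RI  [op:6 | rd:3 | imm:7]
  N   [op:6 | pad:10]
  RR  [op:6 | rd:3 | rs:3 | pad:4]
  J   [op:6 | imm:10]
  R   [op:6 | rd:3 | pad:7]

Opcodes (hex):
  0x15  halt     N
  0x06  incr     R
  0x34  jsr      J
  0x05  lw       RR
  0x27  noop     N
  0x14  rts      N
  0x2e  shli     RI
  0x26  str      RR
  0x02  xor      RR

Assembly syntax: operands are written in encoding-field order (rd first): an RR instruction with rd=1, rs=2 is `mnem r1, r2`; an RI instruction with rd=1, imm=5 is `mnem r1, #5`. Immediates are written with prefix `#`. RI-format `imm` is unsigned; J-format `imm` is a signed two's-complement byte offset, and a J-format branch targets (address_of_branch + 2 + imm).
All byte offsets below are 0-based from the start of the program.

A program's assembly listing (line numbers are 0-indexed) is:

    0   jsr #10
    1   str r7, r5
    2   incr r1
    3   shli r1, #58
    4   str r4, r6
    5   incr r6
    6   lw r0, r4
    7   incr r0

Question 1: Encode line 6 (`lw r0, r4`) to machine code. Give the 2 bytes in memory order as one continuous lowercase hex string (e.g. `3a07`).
line 6 (lw): pack op=0x5:6|rd=0:3|rs=4:3|pad=0:4 = 0x1440; little→ 40 14

4014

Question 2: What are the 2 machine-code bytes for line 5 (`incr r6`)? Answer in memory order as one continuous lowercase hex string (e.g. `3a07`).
L5: incr op=0x6:6|rd=6:3|pad=0:7 ⇒ 0x1b00 ⇒ little 00 1b

001b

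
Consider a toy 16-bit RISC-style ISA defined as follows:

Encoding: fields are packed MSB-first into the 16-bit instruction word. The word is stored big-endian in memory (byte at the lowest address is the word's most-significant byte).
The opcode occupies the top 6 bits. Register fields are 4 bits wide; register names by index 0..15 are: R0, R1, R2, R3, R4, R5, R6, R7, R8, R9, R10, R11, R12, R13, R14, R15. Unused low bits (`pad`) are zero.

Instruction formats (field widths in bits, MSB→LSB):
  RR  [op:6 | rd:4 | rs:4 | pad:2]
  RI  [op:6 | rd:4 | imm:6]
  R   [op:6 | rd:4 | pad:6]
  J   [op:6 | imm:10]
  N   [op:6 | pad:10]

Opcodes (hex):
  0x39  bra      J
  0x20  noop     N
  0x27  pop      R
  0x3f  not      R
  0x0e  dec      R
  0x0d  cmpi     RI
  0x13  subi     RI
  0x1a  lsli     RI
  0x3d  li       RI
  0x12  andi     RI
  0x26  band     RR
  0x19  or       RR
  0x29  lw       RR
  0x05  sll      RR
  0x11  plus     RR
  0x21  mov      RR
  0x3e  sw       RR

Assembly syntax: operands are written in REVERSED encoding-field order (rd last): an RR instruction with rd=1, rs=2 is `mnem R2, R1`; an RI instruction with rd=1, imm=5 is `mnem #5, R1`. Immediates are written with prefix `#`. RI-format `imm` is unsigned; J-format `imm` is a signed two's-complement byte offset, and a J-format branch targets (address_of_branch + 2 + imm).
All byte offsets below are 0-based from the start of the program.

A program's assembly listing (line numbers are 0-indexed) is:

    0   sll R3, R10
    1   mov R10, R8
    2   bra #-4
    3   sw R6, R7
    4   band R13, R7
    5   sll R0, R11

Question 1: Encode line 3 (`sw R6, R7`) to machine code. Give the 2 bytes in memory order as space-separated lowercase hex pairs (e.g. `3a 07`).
3. sw fields op=0x3e:6|rd=7:4|rs=6:4|pad=0:2 → word f9d8h → f9 d8

f9 d8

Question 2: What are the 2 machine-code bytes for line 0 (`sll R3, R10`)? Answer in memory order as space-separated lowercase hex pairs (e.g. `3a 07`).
16 8c

line 0 (sll): pack op=0x5:6|rd=10:4|rs=3:4|pad=0:2 = 0x168c; big→ 16 8c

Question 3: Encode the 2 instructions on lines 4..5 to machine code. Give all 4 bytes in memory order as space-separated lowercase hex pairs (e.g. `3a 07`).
line 4 (band): pack op=0x26:6|rd=7:4|rs=13:4|pad=0:2 = 0x99f4; big→ 99 f4
line 5 (sll): pack op=0x5:6|rd=11:4|rs=0:4|pad=0:2 = 0x16c0; big→ 16 c0

99 f4 16 c0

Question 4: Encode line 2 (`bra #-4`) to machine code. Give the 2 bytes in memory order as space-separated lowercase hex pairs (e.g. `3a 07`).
e7 fc

L2: bra op=0x39:6|imm=-4:10 ⇒ 0xe7fc ⇒ big e7 fc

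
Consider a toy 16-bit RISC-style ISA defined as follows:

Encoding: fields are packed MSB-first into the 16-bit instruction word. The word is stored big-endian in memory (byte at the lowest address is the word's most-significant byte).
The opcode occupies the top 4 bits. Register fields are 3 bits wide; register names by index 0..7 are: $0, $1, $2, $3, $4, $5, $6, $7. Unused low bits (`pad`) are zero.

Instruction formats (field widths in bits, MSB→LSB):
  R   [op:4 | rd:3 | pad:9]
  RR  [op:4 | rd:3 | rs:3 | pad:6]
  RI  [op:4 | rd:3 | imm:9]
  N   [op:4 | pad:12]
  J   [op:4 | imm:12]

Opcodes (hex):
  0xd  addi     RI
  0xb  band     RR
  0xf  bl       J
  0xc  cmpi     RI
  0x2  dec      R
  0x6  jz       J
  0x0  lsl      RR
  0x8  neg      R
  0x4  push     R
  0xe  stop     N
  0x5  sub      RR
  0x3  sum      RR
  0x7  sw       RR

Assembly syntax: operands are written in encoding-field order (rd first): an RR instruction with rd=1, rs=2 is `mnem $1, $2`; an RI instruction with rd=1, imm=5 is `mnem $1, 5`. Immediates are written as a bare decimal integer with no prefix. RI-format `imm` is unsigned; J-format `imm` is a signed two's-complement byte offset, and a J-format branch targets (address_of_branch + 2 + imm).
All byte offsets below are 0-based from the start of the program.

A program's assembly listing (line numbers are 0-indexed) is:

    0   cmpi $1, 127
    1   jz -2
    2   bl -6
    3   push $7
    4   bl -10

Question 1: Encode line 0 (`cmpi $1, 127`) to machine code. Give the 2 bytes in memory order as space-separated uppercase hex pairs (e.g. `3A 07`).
line 0 (cmpi): pack op=0xc:4|rd=1:3|imm=127:9 = 0xc27f; big→ c2 7f

C2 7F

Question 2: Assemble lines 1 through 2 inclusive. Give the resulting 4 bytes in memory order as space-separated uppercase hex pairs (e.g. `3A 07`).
6F FE FF FA

1. jz fields op=0x6:4|imm=-2:12 → word 6ffeh → 6f fe
2. bl fields op=0xf:4|imm=-6:12 → word fffah → ff fa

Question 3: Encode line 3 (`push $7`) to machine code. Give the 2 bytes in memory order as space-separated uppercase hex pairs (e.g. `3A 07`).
4E 00

L3: push op=0x4:4|rd=7:3|pad=0:9 ⇒ 0x4e00 ⇒ big 4e 00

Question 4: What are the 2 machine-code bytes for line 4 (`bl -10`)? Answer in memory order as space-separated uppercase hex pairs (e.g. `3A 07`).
4. bl fields op=0xf:4|imm=-10:12 → word fff6h → ff f6

FF F6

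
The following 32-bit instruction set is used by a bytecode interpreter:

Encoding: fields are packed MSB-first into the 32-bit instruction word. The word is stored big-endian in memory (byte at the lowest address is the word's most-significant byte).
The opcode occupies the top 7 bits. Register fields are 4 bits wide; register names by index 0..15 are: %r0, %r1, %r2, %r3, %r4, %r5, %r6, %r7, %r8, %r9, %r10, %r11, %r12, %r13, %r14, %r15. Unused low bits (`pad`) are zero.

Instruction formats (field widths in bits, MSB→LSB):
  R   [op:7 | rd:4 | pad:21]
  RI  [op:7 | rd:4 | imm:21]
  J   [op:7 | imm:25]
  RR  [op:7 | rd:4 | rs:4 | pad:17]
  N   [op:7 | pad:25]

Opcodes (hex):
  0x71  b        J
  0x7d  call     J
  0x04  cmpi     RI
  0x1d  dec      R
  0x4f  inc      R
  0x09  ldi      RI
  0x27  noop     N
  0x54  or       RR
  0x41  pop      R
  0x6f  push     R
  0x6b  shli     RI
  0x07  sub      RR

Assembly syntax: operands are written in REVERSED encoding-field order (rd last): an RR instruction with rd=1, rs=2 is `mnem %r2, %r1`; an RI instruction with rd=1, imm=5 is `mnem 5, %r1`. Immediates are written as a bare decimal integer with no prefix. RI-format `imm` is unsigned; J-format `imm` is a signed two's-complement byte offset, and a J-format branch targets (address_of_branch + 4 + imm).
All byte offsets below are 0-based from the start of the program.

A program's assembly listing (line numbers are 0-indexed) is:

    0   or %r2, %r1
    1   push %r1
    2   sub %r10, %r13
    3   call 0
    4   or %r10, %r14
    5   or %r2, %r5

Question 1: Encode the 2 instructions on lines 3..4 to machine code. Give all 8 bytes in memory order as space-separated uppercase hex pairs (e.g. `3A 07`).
3. call fields op=0x7d:7|imm=0:25 → word fa000000h → fa 00 00 00
4. or fields op=0x54:7|rd=14:4|rs=10:4|pad=0:17 → word a9d40000h → a9 d4 00 00

FA 00 00 00 A9 D4 00 00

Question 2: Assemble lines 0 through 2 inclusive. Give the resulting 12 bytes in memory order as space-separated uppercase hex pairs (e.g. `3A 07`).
A8 24 00 00 DE 20 00 00 0F B4 00 00

line 0 (or): pack op=0x54:7|rd=1:4|rs=2:4|pad=0:17 = 0xa8240000; big→ a8 24 00 00
line 1 (push): pack op=0x6f:7|rd=1:4|pad=0:21 = 0xde200000; big→ de 20 00 00
line 2 (sub): pack op=0x7:7|rd=13:4|rs=10:4|pad=0:17 = 0x0fb40000; big→ 0f b4 00 00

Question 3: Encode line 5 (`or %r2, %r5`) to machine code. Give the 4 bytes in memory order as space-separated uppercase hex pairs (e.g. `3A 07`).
5. or fields op=0x54:7|rd=5:4|rs=2:4|pad=0:17 → word a8a40000h → a8 a4 00 00

A8 A4 00 00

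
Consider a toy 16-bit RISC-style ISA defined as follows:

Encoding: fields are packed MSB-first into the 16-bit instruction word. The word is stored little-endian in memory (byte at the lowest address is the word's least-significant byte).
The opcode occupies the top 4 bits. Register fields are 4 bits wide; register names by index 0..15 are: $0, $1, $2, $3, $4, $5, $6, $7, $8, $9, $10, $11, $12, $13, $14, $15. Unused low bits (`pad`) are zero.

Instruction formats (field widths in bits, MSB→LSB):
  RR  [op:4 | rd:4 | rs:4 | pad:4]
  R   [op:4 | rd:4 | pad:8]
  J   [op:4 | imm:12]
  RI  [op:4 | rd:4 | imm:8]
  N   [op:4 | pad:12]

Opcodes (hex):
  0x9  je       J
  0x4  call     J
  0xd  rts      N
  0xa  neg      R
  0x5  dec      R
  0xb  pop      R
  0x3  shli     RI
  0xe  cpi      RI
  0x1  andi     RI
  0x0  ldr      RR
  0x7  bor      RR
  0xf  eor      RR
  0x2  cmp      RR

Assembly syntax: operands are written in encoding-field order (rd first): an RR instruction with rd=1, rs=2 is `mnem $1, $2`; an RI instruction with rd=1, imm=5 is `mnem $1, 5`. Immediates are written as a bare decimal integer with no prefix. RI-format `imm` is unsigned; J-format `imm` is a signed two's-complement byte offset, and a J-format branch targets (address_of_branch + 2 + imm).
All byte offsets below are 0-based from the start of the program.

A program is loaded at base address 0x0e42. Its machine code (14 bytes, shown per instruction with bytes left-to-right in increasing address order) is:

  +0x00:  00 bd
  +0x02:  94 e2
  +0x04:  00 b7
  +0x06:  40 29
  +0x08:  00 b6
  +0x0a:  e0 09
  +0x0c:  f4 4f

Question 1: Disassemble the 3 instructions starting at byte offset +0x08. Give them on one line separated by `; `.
pop $6; ldr $9, $14; call -12

off 0x08: read 00 b6 as little → 0xb600
  opcode bits[15:12]=0xb: pop/R
  [11:8] rd=6 = $6
off 0x0a: read e0 09 as little → 0x09e0
  opcode bits[15:12]=0x0: ldr/RR
  [11:8] rd=9 = $9
  [7:4] rs=14 = $14
off 0x0c: read f4 4f as little → 0x4ff4
  opcode bits[15:12]=0x4: call/J
  [11:0] imm=4084 (s12→-12) = -12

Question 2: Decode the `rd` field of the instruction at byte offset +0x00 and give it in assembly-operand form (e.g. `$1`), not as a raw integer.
@+00  little-endian(00 bd) = 0xbd00
  opcode bits[15:12]=0xb: pop/R
  [11:8] rd=13 = $13

$13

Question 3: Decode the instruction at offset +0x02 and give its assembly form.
@+02  little-endian(94 e2) = 0xe294
  top 4b → 0xe → cpi [RI]
  [11:8] rd=2 = $2
  [7:0] imm=148 = 148

cpi $2, 148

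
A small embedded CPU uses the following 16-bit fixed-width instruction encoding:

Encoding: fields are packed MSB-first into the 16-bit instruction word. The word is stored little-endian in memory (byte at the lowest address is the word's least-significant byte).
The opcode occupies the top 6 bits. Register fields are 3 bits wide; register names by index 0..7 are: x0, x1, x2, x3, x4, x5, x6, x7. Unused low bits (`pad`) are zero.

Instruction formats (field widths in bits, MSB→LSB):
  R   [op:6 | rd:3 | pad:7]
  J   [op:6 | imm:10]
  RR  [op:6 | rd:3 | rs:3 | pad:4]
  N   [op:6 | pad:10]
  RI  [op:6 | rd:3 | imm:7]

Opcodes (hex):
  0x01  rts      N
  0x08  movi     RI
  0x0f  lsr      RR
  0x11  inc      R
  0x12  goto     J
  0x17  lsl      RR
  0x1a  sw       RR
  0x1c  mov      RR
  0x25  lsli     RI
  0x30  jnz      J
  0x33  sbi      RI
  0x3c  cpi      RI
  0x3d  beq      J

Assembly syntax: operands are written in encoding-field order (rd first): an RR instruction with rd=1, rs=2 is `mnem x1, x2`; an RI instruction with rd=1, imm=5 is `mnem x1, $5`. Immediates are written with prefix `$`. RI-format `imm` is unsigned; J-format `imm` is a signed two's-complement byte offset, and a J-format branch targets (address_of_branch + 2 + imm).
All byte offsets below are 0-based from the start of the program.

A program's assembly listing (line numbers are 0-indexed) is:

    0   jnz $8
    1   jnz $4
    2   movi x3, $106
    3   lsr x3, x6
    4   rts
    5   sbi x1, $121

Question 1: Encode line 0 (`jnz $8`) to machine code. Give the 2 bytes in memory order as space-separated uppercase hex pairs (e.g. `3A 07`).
08 C0

line 0 (jnz): pack op=0x30:6|imm=8:10 = 0xc008; little→ 08 c0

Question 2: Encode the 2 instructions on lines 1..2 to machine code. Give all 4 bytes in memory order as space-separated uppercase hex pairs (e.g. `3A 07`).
L1: jnz op=0x30:6|imm=4:10 ⇒ 0xc004 ⇒ little 04 c0
L2: movi op=0x8:6|rd=3:3|imm=106:7 ⇒ 0x21ea ⇒ little ea 21

04 C0 EA 21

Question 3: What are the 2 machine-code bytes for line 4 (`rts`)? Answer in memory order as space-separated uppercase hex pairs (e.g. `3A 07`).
L4: rts op=0x1:6|pad=0:10 ⇒ 0x0400 ⇒ little 00 04

00 04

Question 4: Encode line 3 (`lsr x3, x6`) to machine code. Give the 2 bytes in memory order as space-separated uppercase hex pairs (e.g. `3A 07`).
E0 3D

3. lsr fields op=0xf:6|rd=3:3|rs=6:3|pad=0:4 → word 3de0h → e0 3d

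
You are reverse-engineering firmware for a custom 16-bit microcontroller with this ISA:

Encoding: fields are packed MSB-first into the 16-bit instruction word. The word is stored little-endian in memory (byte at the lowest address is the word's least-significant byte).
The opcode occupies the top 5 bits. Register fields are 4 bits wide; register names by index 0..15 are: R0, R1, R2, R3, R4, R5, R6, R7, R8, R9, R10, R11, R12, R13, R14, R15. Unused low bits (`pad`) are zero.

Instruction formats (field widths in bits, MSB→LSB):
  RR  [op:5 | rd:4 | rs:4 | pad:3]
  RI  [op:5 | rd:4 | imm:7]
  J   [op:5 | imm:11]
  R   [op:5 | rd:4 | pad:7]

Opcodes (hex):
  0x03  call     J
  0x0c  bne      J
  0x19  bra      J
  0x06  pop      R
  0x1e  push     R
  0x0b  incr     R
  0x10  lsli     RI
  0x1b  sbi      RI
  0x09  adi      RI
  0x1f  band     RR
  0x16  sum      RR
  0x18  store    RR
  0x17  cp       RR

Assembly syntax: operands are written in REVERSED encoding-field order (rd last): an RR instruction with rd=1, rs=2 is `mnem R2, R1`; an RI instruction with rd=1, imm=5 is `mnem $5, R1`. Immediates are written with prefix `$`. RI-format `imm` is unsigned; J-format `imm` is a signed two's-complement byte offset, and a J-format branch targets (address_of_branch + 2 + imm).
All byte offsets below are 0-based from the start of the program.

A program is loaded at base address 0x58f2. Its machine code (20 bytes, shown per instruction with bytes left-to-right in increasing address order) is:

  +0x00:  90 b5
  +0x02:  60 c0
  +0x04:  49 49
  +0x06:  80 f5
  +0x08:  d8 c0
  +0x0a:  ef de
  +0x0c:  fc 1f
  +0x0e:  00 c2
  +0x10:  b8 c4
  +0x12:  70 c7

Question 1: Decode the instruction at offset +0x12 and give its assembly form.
store R14, R14

@+12  little-endian(70 c7) = 0xc770
  op=0xc770>>11=0x18 ⇒ store (RR)
  [10:7] rd=14 = R14
  [6:3] rs=14 = R14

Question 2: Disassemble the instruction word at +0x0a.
sbi $111, R13

[0a] ef de → 0xdeef
  opcode bits[15:11]=0x1b: sbi/RI
  rd: (w>>7)&0xf=0xd → R13
  imm: (w>>0)&0x7f=0x6f → $111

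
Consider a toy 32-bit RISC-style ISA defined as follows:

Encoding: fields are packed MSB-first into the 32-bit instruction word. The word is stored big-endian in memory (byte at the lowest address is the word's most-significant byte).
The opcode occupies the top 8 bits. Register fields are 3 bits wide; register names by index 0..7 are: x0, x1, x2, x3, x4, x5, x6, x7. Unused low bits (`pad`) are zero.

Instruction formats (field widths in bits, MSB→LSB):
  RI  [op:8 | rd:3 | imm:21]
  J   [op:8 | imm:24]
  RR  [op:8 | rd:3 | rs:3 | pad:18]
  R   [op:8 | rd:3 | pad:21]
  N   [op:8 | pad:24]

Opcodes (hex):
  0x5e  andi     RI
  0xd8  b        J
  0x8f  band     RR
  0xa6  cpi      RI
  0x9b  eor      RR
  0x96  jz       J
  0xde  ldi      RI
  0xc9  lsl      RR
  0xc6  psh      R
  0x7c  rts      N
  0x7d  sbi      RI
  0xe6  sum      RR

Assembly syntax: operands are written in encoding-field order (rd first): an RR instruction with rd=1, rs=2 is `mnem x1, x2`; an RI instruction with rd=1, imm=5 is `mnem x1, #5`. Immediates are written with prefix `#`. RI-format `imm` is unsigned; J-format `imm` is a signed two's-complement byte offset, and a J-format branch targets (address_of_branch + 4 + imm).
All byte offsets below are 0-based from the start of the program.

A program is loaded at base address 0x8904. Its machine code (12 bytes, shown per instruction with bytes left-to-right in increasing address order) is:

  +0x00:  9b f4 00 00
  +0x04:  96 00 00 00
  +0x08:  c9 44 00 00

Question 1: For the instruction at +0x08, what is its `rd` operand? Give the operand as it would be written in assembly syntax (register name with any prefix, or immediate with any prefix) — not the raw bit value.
x2

[08] c9 44 00 00 → 0xc9440000
  op=0xc9440000>>24=0xc9 ⇒ lsl (RR)
  [23:21] rd=2 = x2
  [20:18] rs=1 = x1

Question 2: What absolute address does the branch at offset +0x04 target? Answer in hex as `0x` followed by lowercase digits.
@+04  big-endian(96 00 00 00) = 0x96000000
  opcode bits[31:24]=0x96: jz/J
  imm: (w>>0)&0xffffff=0x0 → #0
  target = base 0x8904 + off 0x04 + 4 + imm 0 = 0x890c

0x890c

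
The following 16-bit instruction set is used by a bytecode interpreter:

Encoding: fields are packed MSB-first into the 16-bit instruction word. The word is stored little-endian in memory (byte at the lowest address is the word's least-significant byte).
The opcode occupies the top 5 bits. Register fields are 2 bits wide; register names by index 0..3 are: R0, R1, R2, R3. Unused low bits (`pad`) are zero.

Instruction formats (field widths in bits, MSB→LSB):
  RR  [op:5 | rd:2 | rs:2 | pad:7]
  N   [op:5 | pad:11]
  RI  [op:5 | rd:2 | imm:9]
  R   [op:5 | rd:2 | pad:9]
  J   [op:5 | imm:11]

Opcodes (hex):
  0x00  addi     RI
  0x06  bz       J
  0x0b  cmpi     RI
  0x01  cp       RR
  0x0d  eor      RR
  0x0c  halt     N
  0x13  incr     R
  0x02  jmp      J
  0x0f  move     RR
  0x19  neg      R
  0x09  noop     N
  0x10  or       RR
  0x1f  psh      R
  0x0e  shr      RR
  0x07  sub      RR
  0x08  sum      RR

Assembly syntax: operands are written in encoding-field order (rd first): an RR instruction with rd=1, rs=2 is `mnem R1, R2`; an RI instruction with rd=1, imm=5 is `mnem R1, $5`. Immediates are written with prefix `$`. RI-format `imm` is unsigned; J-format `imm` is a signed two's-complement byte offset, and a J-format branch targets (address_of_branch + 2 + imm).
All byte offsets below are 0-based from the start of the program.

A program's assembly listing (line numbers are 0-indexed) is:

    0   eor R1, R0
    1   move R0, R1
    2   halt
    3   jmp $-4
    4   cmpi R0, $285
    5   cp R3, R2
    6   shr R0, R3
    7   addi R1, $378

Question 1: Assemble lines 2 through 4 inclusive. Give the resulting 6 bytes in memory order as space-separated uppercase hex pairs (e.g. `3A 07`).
00 60 FC 17 1D 59

L2: halt op=0xc:5|pad=0:11 ⇒ 0x6000 ⇒ little 00 60
L3: jmp op=0x2:5|imm=-4:11 ⇒ 0x17fc ⇒ little fc 17
L4: cmpi op=0xb:5|rd=0:2|imm=285:9 ⇒ 0x591d ⇒ little 1d 59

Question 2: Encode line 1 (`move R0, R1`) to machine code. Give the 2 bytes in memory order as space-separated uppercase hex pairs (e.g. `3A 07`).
line 1 (move): pack op=0xf:5|rd=0:2|rs=1:2|pad=0:7 = 0x7880; little→ 80 78

80 78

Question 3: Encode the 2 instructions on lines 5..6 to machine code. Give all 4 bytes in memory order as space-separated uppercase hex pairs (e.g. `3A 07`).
00 0F 80 71

L5: cp op=0x1:5|rd=3:2|rs=2:2|pad=0:7 ⇒ 0x0f00 ⇒ little 00 0f
L6: shr op=0xe:5|rd=0:2|rs=3:2|pad=0:7 ⇒ 0x7180 ⇒ little 80 71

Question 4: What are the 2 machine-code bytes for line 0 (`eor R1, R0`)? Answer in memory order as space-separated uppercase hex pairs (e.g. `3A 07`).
line 0 (eor): pack op=0xd:5|rd=1:2|rs=0:2|pad=0:7 = 0x6a00; little→ 00 6a

00 6A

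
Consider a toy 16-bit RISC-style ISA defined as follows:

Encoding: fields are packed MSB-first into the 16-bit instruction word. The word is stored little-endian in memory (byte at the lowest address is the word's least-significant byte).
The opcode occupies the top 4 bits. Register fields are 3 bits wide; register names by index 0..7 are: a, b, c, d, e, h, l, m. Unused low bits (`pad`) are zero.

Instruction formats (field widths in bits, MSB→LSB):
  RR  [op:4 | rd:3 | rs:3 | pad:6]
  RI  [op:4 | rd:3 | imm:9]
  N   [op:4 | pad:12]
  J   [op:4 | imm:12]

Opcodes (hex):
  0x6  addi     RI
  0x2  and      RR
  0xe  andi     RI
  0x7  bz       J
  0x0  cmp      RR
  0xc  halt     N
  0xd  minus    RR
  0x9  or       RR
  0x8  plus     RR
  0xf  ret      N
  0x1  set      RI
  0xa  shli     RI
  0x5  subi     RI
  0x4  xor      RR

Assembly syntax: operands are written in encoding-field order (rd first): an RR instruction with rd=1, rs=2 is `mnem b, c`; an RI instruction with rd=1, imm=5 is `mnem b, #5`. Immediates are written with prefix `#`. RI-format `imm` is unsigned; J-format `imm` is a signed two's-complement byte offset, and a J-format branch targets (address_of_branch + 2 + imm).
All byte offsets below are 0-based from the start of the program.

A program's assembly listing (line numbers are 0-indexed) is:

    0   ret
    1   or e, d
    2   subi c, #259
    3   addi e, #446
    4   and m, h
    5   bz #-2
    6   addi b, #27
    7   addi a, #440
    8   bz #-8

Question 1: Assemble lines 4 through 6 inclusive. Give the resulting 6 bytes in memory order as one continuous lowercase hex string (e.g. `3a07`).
402ffe7f1b62

4. and fields op=0x2:4|rd=7:3|rs=5:3|pad=0:6 → word 2f40h → 40 2f
5. bz fields op=0x7:4|imm=-2:12 → word 7ffeh → fe 7f
6. addi fields op=0x6:4|rd=1:3|imm=27:9 → word 621bh → 1b 62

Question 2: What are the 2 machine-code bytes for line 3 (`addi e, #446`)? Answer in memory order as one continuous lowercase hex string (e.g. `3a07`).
be69

L3: addi op=0x6:4|rd=4:3|imm=446:9 ⇒ 0x69be ⇒ little be 69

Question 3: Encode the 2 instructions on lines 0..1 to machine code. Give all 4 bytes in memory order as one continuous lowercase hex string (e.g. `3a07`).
00f0c098

L0: ret op=0xf:4|pad=0:12 ⇒ 0xf000 ⇒ little 00 f0
L1: or op=0x9:4|rd=4:3|rs=3:3|pad=0:6 ⇒ 0x98c0 ⇒ little c0 98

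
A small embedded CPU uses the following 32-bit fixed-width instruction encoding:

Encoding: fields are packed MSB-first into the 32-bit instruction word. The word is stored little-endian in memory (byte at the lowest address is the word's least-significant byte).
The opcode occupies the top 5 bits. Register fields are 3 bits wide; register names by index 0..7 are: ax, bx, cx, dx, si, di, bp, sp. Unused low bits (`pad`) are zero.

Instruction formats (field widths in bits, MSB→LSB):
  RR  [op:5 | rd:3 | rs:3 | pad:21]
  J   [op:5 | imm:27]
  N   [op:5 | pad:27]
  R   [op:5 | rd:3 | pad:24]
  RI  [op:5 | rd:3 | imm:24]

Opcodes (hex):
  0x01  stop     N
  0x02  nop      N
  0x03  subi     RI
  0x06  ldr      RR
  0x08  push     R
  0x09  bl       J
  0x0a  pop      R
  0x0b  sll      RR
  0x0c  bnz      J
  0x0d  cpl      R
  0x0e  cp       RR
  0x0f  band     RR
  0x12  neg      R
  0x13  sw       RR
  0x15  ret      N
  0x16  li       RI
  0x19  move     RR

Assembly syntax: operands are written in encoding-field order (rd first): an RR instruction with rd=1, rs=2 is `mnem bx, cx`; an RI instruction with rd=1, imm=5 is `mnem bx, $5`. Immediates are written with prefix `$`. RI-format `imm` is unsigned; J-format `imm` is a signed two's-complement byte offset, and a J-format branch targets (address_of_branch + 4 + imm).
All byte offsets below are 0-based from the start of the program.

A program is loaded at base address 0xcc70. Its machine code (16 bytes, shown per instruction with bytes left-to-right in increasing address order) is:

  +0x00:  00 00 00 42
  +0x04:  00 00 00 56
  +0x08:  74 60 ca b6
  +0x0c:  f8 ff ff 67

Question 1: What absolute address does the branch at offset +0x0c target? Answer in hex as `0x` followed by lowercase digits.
@+0c  little-endian(f8 ff ff 67) = 0x67fffff8
  opcode bits[31:27]=0xc: bnz/J
  imm@[26:0]=0x7fffff8 (s27→-8) ⇒ $-8
  target = base 0xcc70 + off 0x0c + 4 + imm -8 = 0xcc78

0xcc78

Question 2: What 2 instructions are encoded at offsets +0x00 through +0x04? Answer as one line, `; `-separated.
push cx; pop bp

[00] 00 00 00 42 → 0x42000000
  opcode bits[31:27]=0x8: push/R
  [26:24] rd=2 = cx
[04] 00 00 00 56 → 0x56000000
  opcode bits[31:27]=0xa: pop/R
  [26:24] rd=6 = bp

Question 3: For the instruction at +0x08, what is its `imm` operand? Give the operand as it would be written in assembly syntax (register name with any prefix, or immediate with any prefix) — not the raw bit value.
+0x08: 74 60 ca b6 ⇒ word 0xb6ca6074 (little)
  op=0xb6ca6074>>27=0x16 ⇒ li (RI)
  rd: (w>>24)&0x7=0x6 → bp
  imm: (w>>0)&0xffffff=0xca6074 → $13262964

$13262964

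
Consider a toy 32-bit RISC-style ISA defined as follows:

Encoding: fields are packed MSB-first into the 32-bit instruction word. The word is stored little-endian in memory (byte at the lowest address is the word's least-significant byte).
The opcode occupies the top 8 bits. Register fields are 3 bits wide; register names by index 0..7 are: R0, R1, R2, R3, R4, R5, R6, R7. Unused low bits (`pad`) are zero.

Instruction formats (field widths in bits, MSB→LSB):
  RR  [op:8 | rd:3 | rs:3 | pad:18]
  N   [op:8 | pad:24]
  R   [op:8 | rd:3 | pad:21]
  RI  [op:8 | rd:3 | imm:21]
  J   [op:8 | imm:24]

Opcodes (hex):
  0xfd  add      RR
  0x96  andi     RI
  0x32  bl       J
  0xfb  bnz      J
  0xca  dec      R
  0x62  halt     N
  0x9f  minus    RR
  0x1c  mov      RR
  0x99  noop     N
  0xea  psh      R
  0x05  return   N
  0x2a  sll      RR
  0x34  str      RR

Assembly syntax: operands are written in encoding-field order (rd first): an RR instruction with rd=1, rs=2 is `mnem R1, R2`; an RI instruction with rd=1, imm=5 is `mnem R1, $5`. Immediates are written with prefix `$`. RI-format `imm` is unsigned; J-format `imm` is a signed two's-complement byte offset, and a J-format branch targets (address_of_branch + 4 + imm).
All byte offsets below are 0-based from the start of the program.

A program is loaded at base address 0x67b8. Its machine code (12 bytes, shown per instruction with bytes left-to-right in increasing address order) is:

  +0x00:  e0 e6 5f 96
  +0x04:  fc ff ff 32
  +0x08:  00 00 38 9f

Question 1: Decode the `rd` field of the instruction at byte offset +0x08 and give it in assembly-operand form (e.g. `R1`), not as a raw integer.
R1

[08] 00 00 38 9f → 0x9f380000
  op=0x9f380000>>24=0x9f ⇒ minus (RR)
  rd@[23:21]=0x1 ⇒ R1
  rs@[20:18]=0x6 ⇒ R6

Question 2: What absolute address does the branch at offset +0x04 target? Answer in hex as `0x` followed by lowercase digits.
off 0x04: read fc ff ff 32 as little → 0x32fffffc
  opcode bits[31:24]=0x32: bl/J
  imm: (w>>0)&0xffffff=0xfffffc (s24→-4) → $-4
  target = base 0x67b8 + off 0x04 + 4 + imm -4 = 0x67bc

0x67bc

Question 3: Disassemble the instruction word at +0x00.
[00] e0 e6 5f 96 → 0x965fe6e0
  op=0x965fe6e0>>24=0x96 ⇒ andi (RI)
  rd: (w>>21)&0x7=0x2 → R2
  imm: (w>>0)&0x1fffff=0x1fe6e0 → $2090720

andi R2, $2090720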